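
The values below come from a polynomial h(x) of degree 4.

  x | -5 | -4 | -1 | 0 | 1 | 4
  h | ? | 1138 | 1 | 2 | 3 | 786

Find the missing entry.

The 5 known values determine h uniquely (degree ≤ 4).
Evaluate each Lagrange basis at x = -5:
L_0(-5) = (-4)·(-5)·(-6)·(-9)/[(-3)·(-4)·(-5)·(-8)] = 9/4
L_1(-5) = (-1)·(-5)·(-6)·(-9)/[(3)·(-1)·(-2)·(-5)] = -9
L_2(-5) = (-1)·(-4)·(-6)·(-9)/[(4)·(1)·(-1)·(-4)] = 27/2
L_3(-5) = (-1)·(-4)·(-5)·(-9)/[(5)·(2)·(1)·(-3)] = -6
L_4(-5) = (-1)·(-4)·(-5)·(-6)/[(8)·(5)·(4)·(3)] = 1/4
Sum: 1138·(9/4) + 1·(-9) + 2·(27/2) + 3·(-6) + 786·(1/4) = 2757

2757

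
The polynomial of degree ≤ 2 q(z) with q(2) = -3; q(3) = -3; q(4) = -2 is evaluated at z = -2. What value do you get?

Evaluate each Lagrange basis at z = -2:
L_0(-2) = (-5)·(-6)/[(-1)·(-2)] = 15
L_1(-2) = (-4)·(-6)/[(1)·(-1)] = -24
L_2(-2) = (-4)·(-5)/[(2)·(1)] = 10
Sum: (-3)·(15) + (-3)·(-24) + (-2)·(10) = 7

7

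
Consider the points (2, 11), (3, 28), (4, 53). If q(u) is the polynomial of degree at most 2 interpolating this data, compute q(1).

Using Newton's divided-difference form:
q[2,3] = (28 - 11) / (3 - 2) = 17
q[3,4] = (53 - 28) / (4 - 3) = 25
q[2,3,4] = (25 - 17) / (4 - 2) = 4
q(1) = 11 + 17·(-1) + 4·(-1)·(-2) = 2

2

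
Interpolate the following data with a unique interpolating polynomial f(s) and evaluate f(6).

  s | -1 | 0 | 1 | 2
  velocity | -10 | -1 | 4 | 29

L_0(6) = (6)·(5)·(4)/[(-1)·(-2)·(-3)] = -20
L_1(6) = (7)·(5)·(4)/[(1)·(-1)·(-2)] = 70
L_2(6) = (7)·(6)·(4)/[(2)·(1)·(-1)] = -84
L_3(6) = (7)·(6)·(5)/[(3)·(2)·(1)] = 35
Sum: (-10)·(-20) + (-1)·(70) + 4·(-84) + 29·(35) = 809

809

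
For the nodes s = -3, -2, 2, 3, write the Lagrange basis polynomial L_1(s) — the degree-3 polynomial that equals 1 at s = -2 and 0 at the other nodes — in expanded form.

L_1(s) = (1/20)s^3 - (1/10)s^2 - (9/20)s + 9/10

L_1(s) = (s + 3)(s - 2)(s - 3) / [(1)·(-4)·(-5)]
       = (s^3 - 2s^2 - 9s + 18) / (20)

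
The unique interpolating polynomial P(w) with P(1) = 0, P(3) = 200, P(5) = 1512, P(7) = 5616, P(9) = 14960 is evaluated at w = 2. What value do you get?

Evaluate each Lagrange basis at w = 2:
L_0(2) = (-1)·(-3)·(-5)·(-7)/[(-2)·(-4)·(-6)·(-8)] = 35/128
L_1(2) = (1)·(-3)·(-5)·(-7)/[(2)·(-2)·(-4)·(-6)] = 35/32
L_2(2) = (1)·(-1)·(-5)·(-7)/[(4)·(2)·(-2)·(-4)] = -35/64
L_3(2) = (1)·(-1)·(-3)·(-7)/[(6)·(4)·(2)·(-2)] = 7/32
L_4(2) = (1)·(-1)·(-3)·(-5)/[(8)·(6)·(4)·(2)] = -5/128
Sum: 0 + 200·(35/32) + 1512·(-35/64) + 5616·(7/32) + 14960·(-5/128) = 36

36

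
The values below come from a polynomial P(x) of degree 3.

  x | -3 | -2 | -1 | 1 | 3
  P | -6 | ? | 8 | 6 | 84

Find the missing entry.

9

The 4 known values determine P uniquely (degree ≤ 3).
Evaluate each Lagrange basis at x = -2:
L_0(-2) = (-1)·(-3)·(-5)/[(-2)·(-4)·(-6)] = 5/16
L_1(-2) = (1)·(-3)·(-5)/[(2)·(-2)·(-4)] = 15/16
L_2(-2) = (1)·(-1)·(-5)/[(4)·(2)·(-2)] = -5/16
L_3(-2) = (1)·(-1)·(-3)/[(6)·(4)·(2)] = 1/16
Sum: (-6)·(5/16) + 8·(15/16) + 6·(-5/16) + 84·(1/16) = 9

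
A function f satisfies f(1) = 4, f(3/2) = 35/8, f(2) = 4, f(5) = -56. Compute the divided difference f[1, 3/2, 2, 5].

-1

f[1,3/2] = (35/8 - 4) / (3/2 - 1) = 3/4
f[3/2,2] = (4 - 35/8) / (2 - 3/2) = -3/4
f[2,5] = (-56 - 4) / (5 - 2) = -20
f[1,3/2,2] = (-3/4 - 3/4) / (2 - 1) = -3/2
f[3/2,2,5] = (-20 - (-3/4)) / (5 - 3/2) = -11/2
f[1,3/2,2,5] = (-11/2 - (-3/2)) / (5 - 1) = -1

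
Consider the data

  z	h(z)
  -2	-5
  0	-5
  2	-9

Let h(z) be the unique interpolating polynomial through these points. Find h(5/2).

-85/8

Evaluate each Lagrange basis at z = 5/2:
L_0(5/2) = (5/2)·(1/2)/[(-2)·(-4)] = 5/32
L_1(5/2) = (9/2)·(1/2)/[(2)·(-2)] = -9/16
L_2(5/2) = (9/2)·(5/2)/[(4)·(2)] = 45/32
Sum: (-5)·(5/32) + (-5)·(-9/16) + (-9)·(45/32) = -85/8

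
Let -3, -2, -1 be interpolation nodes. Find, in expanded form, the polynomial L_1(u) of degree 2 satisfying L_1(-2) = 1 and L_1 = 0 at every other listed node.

L_1(u) = (u + 3)(u + 1) / [(1)·(-1)]
       = (u^2 + 4u + 3) / (-1)

L_1(u) = -u^2 - 4u - 3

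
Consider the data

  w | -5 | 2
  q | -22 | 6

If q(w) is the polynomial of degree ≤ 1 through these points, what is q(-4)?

-18

Evaluate each Lagrange basis at w = -4:
L_0(-4) = (-6)/[(-7)] = 6/7
L_1(-4) = (1)/[(7)] = 1/7
Sum: (-22)·(6/7) + 6·(1/7) = -18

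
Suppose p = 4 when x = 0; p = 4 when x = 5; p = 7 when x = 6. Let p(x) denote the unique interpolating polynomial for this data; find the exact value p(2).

L_0(2) = (-3)·(-4)/[(-5)·(-6)] = 2/5
L_1(2) = (2)·(-4)/[(5)·(-1)] = 8/5
L_2(2) = (2)·(-3)/[(6)·(1)] = -1
Sum: 4·(2/5) + 4·(8/5) + 7·(-1) = 1

1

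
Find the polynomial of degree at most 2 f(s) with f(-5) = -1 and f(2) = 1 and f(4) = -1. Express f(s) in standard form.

f(s) = -(1/7)s^2 - (1/7)s + 13/7

Newton's divided differences:
f[-5,2] = (1 - (-1)) / (2 - (-5)) = 2/7
f[2,4] = (-1 - 1) / (4 - 2) = -1
f[-5,2,4] = (-1 - 2/7) / (4 - (-5)) = -1/7
f(s) = -1 + (2/7)·(s + 5) + (-1/7)·(s + 5)(s - 2)
Expanding: f(s) = -(1/7)s^2 - (1/7)s + 13/7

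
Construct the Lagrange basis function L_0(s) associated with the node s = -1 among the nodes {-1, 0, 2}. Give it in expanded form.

L_0(s) = (1/3)s^2 - (2/3)s

L_0(s) = s(s - 2) / [(-1)·(-3)]
       = (s^2 - 2s) / (3)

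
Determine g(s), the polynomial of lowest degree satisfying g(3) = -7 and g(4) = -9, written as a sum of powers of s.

L_0(s) = (s - 4) / [-1] = -s + 4
L_1(s) = (s - 3) / [1] = s - 3
g(s) = (-7)·L_0 + (-9)·L_1
  (-7)·L_0(s) = 7s - 28
  (-9)·L_1(s) = -9s + 27
Adding term by term: -2s - 1

g(s) = -2s - 1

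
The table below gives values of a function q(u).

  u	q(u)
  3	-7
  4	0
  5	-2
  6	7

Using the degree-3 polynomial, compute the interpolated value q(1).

-128

Evaluate each Lagrange basis at u = 1:
L_0(1) = (-3)·(-4)·(-5)/[(-1)·(-2)·(-3)] = 10
L_1(1) = (-2)·(-4)·(-5)/[(1)·(-1)·(-2)] = -20
L_2(1) = (-2)·(-3)·(-5)/[(2)·(1)·(-1)] = 15
L_3(1) = (-2)·(-3)·(-4)/[(3)·(2)·(1)] = -4
Sum: (-7)·(10) + 0 + (-2)·(15) + 7·(-4) = -128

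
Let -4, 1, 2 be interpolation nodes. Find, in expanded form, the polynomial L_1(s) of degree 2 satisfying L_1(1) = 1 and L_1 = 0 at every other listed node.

L_1(s) = (s + 4)(s - 2) / [(5)·(-1)]
       = (s^2 + 2s - 8) / (-5)

L_1(s) = -(1/5)s^2 - (2/5)s + 8/5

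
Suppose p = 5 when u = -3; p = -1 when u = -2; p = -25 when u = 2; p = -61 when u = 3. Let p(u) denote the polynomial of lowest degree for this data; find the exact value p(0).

-1

Evaluate each Lagrange basis at u = 0:
L_0(0) = (2)·(-2)·(-3)/[(-1)·(-5)·(-6)] = -2/5
L_1(0) = (3)·(-2)·(-3)/[(1)·(-4)·(-5)] = 9/10
L_2(0) = (3)·(2)·(-3)/[(5)·(4)·(-1)] = 9/10
L_3(0) = (3)·(2)·(-2)/[(6)·(5)·(1)] = -2/5
Sum: 5·(-2/5) + (-1)·(9/10) + (-25)·(9/10) + (-61)·(-2/5) = -1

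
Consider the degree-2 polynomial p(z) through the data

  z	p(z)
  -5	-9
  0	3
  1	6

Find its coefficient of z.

Build the Lagrange basis polynomials:
L_0(z) = z(z - 1) / [30] = (1/30)z^2 - (1/30)z
L_1(z) = (z + 5)(z - 1) / [-5] = -(1/5)z^2 - (4/5)z + 1
L_2(z) = (z + 5)z / [6] = (1/6)z^2 + (5/6)z
p(z) = (-9)·L_0 + 3·L_1 + 6·L_2
Only the coefficient of z is needed; take it from each L_i and combine:
(-9)·(-1/30) + 3·(-4/5) + 6·(5/6) = 29/10

29/10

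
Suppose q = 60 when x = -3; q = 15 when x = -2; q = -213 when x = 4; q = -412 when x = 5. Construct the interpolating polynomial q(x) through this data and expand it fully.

q(x) = -3x^3 - 2x^2 + 2x + 3

Build the Lagrange basis polynomials:
L_0(x) = (x + 2)(x - 4)(x - 5) / [-56] = -(1/56)x^3 + (1/8)x^2 - (1/28)x - 5/7
L_1(x) = (x + 3)(x - 4)(x - 5) / [42] = (1/42)x^3 - (1/7)x^2 - (1/6)x + 10/7
L_2(x) = (x + 3)(x + 2)(x - 5) / [-42] = -(1/42)x^3 + (19/42)x + 5/7
L_3(x) = (x + 3)(x + 2)(x - 4) / [56] = (1/56)x^3 + (1/56)x^2 - (1/4)x - 3/7
q(x) = 60·L_0 + 15·L_1 + (-213)·L_2 + (-412)·L_3
  60·L_0(x) = -(15/14)x^3 + (15/2)x^2 - (15/7)x - 300/7
  15·L_1(x) = (5/14)x^3 - (15/7)x^2 - (5/2)x + 150/7
  (-213)·L_2(x) = (71/14)x^3 - (1349/14)x - 1065/7
  (-412)·L_3(x) = -(103/14)x^3 - (103/14)x^2 + 103x + 1236/7
Adding term by term: -3x^3 - 2x^2 + 2x + 3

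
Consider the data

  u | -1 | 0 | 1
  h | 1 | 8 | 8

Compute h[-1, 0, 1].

-7/2

h[-1,0] = (8 - 1) / (0 - (-1)) = 7
h[0,1] = (8 - 8) / (1 - 0) = 0
h[-1,0,1] = (0 - 7) / (1 - (-1)) = -7/2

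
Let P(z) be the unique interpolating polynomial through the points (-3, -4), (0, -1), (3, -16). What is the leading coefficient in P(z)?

L_0(z) = z(z - 3) / [18] = (1/18)z^2 - (1/6)z
L_1(z) = (z + 3)(z - 3) / [-9] = -(1/9)z^2 + 1
L_2(z) = (z + 3)z / [18] = (1/18)z^2 + (1/6)z
P(z) = (-4)·L_0 + (-1)·L_1 + (-16)·L_2
Only the coefficient of z^2 is needed; take it from each L_i and combine:
(-4)·(1/18) + (-1)·(-1/9) + (-16)·(1/18) = -1

-1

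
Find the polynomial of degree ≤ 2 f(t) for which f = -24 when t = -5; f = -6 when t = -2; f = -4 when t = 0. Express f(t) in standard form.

f(t) = -t^2 - t - 4

Newton's divided differences:
f[-5,-2] = (-6 - (-24)) / (-2 - (-5)) = 6
f[-2,0] = (-4 - (-6)) / (0 - (-2)) = 1
f[-5,-2,0] = (1 - 6) / (0 - (-5)) = -1
f(t) = -24 + 6·(t + 5) + (-1)·(t + 5)(t + 2)
Expanding: f(t) = -t^2 - t - 4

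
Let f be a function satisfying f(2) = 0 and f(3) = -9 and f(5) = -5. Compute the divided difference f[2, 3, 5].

11/3

f[2,3] = (-9 - 0) / (3 - 2) = -9
f[3,5] = (-5 - (-9)) / (5 - 3) = 2
f[2,3,5] = (2 - (-9)) / (5 - 2) = 11/3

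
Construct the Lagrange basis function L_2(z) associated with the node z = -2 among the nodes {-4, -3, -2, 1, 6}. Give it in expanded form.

L_2(z) = (1/48)z^4 - (31/48)z^2 - (7/8)z + 3/2

L_2(z) = (z + 4)(z + 3)(z - 1)(z - 6) / [(2)·(1)·(-3)·(-8)]
       = (z^4 - 31z^2 - 42z + 72) / (48)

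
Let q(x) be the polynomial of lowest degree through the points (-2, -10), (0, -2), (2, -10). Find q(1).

Evaluate each Lagrange basis at x = 1:
L_0(1) = (1)·(-1)/[(-2)·(-4)] = -1/8
L_1(1) = (3)·(-1)/[(2)·(-2)] = 3/4
L_2(1) = (3)·(1)/[(4)·(2)] = 3/8
Sum: (-10)·(-1/8) + (-2)·(3/4) + (-10)·(3/8) = -4

-4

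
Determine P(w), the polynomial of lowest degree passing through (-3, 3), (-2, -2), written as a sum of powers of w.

Build the Lagrange basis polynomials:
L_0(w) = (w + 2) / [-1] = -w - 2
L_1(w) = (w + 3) / [1] = w + 3
P(w) = 3·L_0 + (-2)·L_1
  3·L_0(w) = -3w - 6
  (-2)·L_1(w) = -2w - 6
Adding term by term: -5w - 12

P(w) = -5w - 12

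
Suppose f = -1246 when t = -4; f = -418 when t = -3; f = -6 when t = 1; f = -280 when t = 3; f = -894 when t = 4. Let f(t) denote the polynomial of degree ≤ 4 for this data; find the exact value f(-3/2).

-233/8

L_0(-3/2) = (3/2)·(-5/2)·(-9/2)·(-11/2)/[(-1)·(-5)·(-7)·(-8)] = -297/896
L_1(-3/2) = (5/2)·(-5/2)·(-9/2)·(-11/2)/[(1)·(-4)·(-6)·(-7)] = 825/896
L_2(-3/2) = (5/2)·(3/2)·(-9/2)·(-11/2)/[(5)·(4)·(-2)·(-3)] = 99/128
L_3(-3/2) = (5/2)·(3/2)·(-5/2)·(-11/2)/[(7)·(6)·(2)·(-1)] = -275/448
L_4(-3/2) = (5/2)·(3/2)·(-5/2)·(-9/2)/[(8)·(7)·(3)·(1)] = 225/896
Sum: (-1246)·(-297/896) + (-418)·(825/896) + (-6)·(99/128) + (-280)·(-275/448) + (-894)·(225/896) = -233/8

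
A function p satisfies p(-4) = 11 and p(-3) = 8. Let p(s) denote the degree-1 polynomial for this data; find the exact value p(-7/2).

Evaluate each Lagrange basis at s = -7/2:
L_0(-7/2) = (-1/2)/[(-1)] = 1/2
L_1(-7/2) = (1/2)/[(1)] = 1/2
Sum: 11·(1/2) + 8·(1/2) = 19/2

19/2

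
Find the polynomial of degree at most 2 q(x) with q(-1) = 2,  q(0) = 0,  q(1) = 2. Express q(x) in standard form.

Newton's divided differences:
q[-1,0] = (0 - 2) / (0 - (-1)) = -2
q[0,1] = (2 - 0) / (1 - 0) = 2
q[-1,0,1] = (2 - (-2)) / (1 - (-1)) = 2
q(x) = 2 + (-2)·(x + 1) + 2·(x + 1)x
Expanding: q(x) = 2x^2

q(x) = 2x^2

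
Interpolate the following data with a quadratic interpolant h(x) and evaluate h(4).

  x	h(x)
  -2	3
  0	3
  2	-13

Evaluate each Lagrange basis at x = 4:
L_0(4) = (4)·(2)/[(-2)·(-4)] = 1
L_1(4) = (6)·(2)/[(2)·(-2)] = -3
L_2(4) = (6)·(4)/[(4)·(2)] = 3
Sum: 3·(1) + 3·(-3) + (-13)·(3) = -45

-45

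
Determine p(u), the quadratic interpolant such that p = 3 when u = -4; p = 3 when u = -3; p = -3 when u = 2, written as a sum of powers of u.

Build the Lagrange basis polynomials:
L_0(u) = (u + 3)(u - 2) / [6] = (1/6)u^2 + (1/6)u - 1
L_1(u) = (u + 4)(u - 2) / [-5] = -(1/5)u^2 - (2/5)u + 8/5
L_2(u) = (u + 4)(u + 3) / [30] = (1/30)u^2 + (7/30)u + 2/5
p(u) = 3·L_0 + 3·L_1 + (-3)·L_2
  3·L_0(u) = (1/2)u^2 + (1/2)u - 3
  3·L_1(u) = -(3/5)u^2 - (6/5)u + 24/5
  (-3)·L_2(u) = -(1/10)u^2 - (7/10)u - 6/5
Adding term by term: -(1/5)u^2 - (7/5)u + 3/5

p(u) = -(1/5)u^2 - (7/5)u + 3/5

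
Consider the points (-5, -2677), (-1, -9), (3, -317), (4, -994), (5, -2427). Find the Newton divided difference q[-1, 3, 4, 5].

-43

q[-1,3] = (-317 - (-9)) / (3 - (-1)) = -77
q[3,4] = (-994 - (-317)) / (4 - 3) = -677
q[4,5] = (-2427 - (-994)) / (5 - 4) = -1433
q[-1,3,4] = (-677 - (-77)) / (4 - (-1)) = -120
q[3,4,5] = (-1433 - (-677)) / (5 - 3) = -378
q[-1,3,4,5] = (-378 - (-120)) / (5 - (-1)) = -43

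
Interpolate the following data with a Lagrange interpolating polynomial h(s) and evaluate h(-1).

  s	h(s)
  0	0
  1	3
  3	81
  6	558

5

L_0(-1) = (-2)·(-4)·(-7)/[(-1)·(-3)·(-6)] = 28/9
L_1(-1) = (-1)·(-4)·(-7)/[(1)·(-2)·(-5)] = -14/5
L_2(-1) = (-1)·(-2)·(-7)/[(3)·(2)·(-3)] = 7/9
L_3(-1) = (-1)·(-2)·(-4)/[(6)·(5)·(3)] = -4/45
Sum: 0 + 3·(-14/5) + 81·(7/9) + 558·(-4/45) = 5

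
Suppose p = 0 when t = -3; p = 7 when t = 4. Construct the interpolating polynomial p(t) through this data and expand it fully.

Build the Lagrange basis polynomials:
L_0(t) = (t - 4) / [-7] = -(1/7)t + 4/7
L_1(t) = (t + 3) / [7] = (1/7)t + 3/7
p(t) = 0·L_0 + 7·L_1
  0·L_0(t) = 0
  7·L_1(t) = t + 3
Adding term by term: t + 3

p(t) = t + 3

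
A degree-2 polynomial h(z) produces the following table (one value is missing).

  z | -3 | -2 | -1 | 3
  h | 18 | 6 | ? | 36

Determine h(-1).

0

The 3 known values determine h uniquely (degree ≤ 2).
Evaluate each Lagrange basis at z = -1:
L_0(-1) = (1)·(-4)/[(-1)·(-6)] = -2/3
L_1(-1) = (2)·(-4)/[(1)·(-5)] = 8/5
L_2(-1) = (2)·(1)/[(6)·(5)] = 1/15
Sum: 18·(-2/3) + 6·(8/5) + 36·(1/15) = 0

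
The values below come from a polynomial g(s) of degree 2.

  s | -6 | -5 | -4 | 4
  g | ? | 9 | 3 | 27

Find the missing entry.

17

The 3 known values determine g uniquely (degree ≤ 2).
L_0(-6) = (-2)·(-10)/[(-1)·(-9)] = 20/9
L_1(-6) = (-1)·(-10)/[(1)·(-8)] = -5/4
L_2(-6) = (-1)·(-2)/[(9)·(8)] = 1/36
Sum: 9·(20/9) + 3·(-5/4) + 27·(1/36) = 17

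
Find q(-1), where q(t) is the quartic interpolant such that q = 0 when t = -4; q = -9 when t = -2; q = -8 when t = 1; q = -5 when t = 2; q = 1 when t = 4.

Using Newton's divided-difference form:
q[-4,-2] = (-9 - 0) / (-2 - (-4)) = -9/2
q[-2,1] = (-8 - (-9)) / (1 - (-2)) = 1/3
q[1,2] = (-5 - (-8)) / (2 - 1) = 3
q[2,4] = (1 - (-5)) / (4 - 2) = 3
q[-4,-2,1] = (1/3 - (-9/2)) / (1 - (-4)) = 29/30
q[-2,1,2] = (3 - 1/3) / (2 - (-2)) = 2/3
q[1,2,4] = (3 - 3) / (4 - 1) = 0
q[-4,-2,1,2] = (2/3 - 29/30) / (2 - (-4)) = -1/20
q[-2,1,2,4] = (0 - 2/3) / (4 - (-2)) = -1/9
q[-4,-2,1,2,4] = (-1/9 - (-1/20)) / (4 - (-4)) = -11/1440
q(-1) = 0 + (-9/2)·(3) + (29/30)·(3)·(1) + (-1/20)·(3)·(1)·(-2) + (-11/1440)·(3)·(1)·(-2)·(-3) = -167/16

-167/16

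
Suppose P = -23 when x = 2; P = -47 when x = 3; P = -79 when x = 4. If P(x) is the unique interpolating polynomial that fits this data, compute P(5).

Evaluate each Lagrange basis at x = 5:
L_0(5) = (2)·(1)/[(-1)·(-2)] = 1
L_1(5) = (3)·(1)/[(1)·(-1)] = -3
L_2(5) = (3)·(2)/[(2)·(1)] = 3
Sum: (-23)·(1) + (-47)·(-3) + (-79)·(3) = -119

-119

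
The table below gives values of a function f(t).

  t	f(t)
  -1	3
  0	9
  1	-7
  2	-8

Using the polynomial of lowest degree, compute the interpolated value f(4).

183

Using Newton's divided-difference form:
f[-1,0] = (9 - 3) / (0 - (-1)) = 6
f[0,1] = (-7 - 9) / (1 - 0) = -16
f[1,2] = (-8 - (-7)) / (2 - 1) = -1
f[-1,0,1] = (-16 - 6) / (1 - (-1)) = -11
f[0,1,2] = (-1 - (-16)) / (2 - 0) = 15/2
f[-1,0,1,2] = (15/2 - (-11)) / (2 - (-1)) = 37/6
f(4) = 3 + 6·(5) + (-11)·(5)·(4) + (37/6)·(5)·(4)·(3) = 183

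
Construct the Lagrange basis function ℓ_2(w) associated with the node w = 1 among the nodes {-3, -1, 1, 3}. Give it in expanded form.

ℓ_2(w) = (w + 3)(w + 1)(w - 3) / [(4)·(2)·(-2)]
       = (w^3 + w^2 - 9w - 9) / (-16)

ℓ_2(w) = -(1/16)w^3 - (1/16)w^2 + (9/16)w + 9/16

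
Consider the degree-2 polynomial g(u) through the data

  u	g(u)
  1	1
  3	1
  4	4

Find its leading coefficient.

1

L_0(u) = (u - 3)(u - 4) / [6] = (1/6)u^2 - (7/6)u + 2
L_1(u) = (u - 1)(u - 4) / [-2] = -(1/2)u^2 + (5/2)u - 2
L_2(u) = (u - 1)(u - 3) / [3] = (1/3)u^2 - (4/3)u + 1
g(u) = 1·L_0 + 1·L_1 + 4·L_2
Only the coefficient of u^2 is needed; take it from each L_i and combine:
1·(1/6) + 1·(-1/2) + 4·(1/3) = 1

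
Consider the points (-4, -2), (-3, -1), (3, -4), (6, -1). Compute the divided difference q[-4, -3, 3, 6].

q[-4,-3] = (-1 - (-2)) / (-3 - (-4)) = 1
q[-3,3] = (-4 - (-1)) / (3 - (-3)) = -1/2
q[3,6] = (-1 - (-4)) / (6 - 3) = 1
q[-4,-3,3] = (-1/2 - 1) / (3 - (-4)) = -3/14
q[-3,3,6] = (1 - (-1/2)) / (6 - (-3)) = 1/6
q[-4,-3,3,6] = (1/6 - (-3/14)) / (6 - (-4)) = 4/105

4/105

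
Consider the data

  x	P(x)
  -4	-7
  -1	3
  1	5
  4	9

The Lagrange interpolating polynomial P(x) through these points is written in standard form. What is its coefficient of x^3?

1/15

The leading coefficient equals the top divided difference P[-4,-1,1,4].
P[-4,-1] = (3 - (-7)) / (-1 - (-4)) = 10/3
P[-1,1] = (5 - 3) / (1 - (-1)) = 1
P[1,4] = (9 - 5) / (4 - 1) = 4/3
P[-4,-1,1] = (1 - 10/3) / (1 - (-4)) = -7/15
P[-1,1,4] = (4/3 - 1) / (4 - (-1)) = 1/15
P[-4,-1,1,4] = (1/15 - (-7/15)) / (4 - (-4)) = 1/15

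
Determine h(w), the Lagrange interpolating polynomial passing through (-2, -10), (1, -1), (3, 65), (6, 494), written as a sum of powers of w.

h(w) = 2w^3 + 2w^2 - w - 4

L_0(w) = (w - 1)(w - 3)(w - 6) / [-120] = -(1/120)w^3 + (1/12)w^2 - (9/40)w + 3/20
L_1(w) = (w + 2)(w - 3)(w - 6) / [30] = (1/30)w^3 - (7/30)w^2 + 6/5
L_2(w) = (w + 2)(w - 1)(w - 6) / [-30] = -(1/30)w^3 + (1/6)w^2 + (4/15)w - 2/5
L_3(w) = (w + 2)(w - 1)(w - 3) / [120] = (1/120)w^3 - (1/60)w^2 - (1/24)w + 1/20
h(w) = (-10)·L_0 + (-1)·L_1 + 65·L_2 + 494·L_3
  (-10)·L_0(w) = (1/12)w^3 - (5/6)w^2 + (9/4)w - 3/2
  (-1)·L_1(w) = -(1/30)w^3 + (7/30)w^2 - 6/5
  65·L_2(w) = -(13/6)w^3 + (65/6)w^2 + (52/3)w - 26
  494·L_3(w) = (247/60)w^3 - (247/30)w^2 - (247/12)w + 247/10
Adding term by term: 2w^3 + 2w^2 - w - 4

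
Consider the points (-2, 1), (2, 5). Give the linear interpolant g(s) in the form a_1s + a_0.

g(s) = s + 3

Build the Lagrange basis polynomials:
L_0(s) = (s - 2) / [-4] = -(1/4)s + 1/2
L_1(s) = (s + 2) / [4] = (1/4)s + 1/2
g(s) = 1·L_0 + 5·L_1
  1·L_0(s) = -(1/4)s + 1/2
  5·L_1(s) = (5/4)s + 5/2
Adding term by term: s + 3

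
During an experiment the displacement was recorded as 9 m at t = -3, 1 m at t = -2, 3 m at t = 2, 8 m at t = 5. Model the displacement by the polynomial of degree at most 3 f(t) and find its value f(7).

Evaluate each Lagrange basis at t = 7:
L_0(7) = (9)·(5)·(2)/[(-1)·(-5)·(-8)] = -9/4
L_1(7) = (10)·(5)·(2)/[(1)·(-4)·(-7)] = 25/7
L_2(7) = (10)·(9)·(2)/[(5)·(4)·(-3)] = -3
L_3(7) = (10)·(9)·(5)/[(8)·(7)·(3)] = 75/28
Sum: 9·(-9/4) + 1·(25/7) + 3·(-3) + 8·(75/28) = -17/4

-17/4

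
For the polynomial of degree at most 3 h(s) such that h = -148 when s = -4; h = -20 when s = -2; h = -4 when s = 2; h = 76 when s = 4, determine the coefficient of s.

-4

Build the Lagrange basis polynomials:
L_0(s) = (s + 2)(s - 2)(s - 4) / [-96] = -(1/96)s^3 + (1/24)s^2 + (1/24)s - 1/6
L_1(s) = (s + 4)(s - 2)(s - 4) / [48] = (1/48)s^3 - (1/24)s^2 - (1/3)s + 2/3
L_2(s) = (s + 4)(s + 2)(s - 4) / [-48] = -(1/48)s^3 - (1/24)s^2 + (1/3)s + 2/3
L_3(s) = (s + 4)(s + 2)(s - 2) / [96] = (1/96)s^3 + (1/24)s^2 - (1/24)s - 1/6
h(s) = (-148)·L_0 + (-20)·L_1 + (-4)·L_2 + 76·L_3
Only the coefficient of s is needed; take it from each L_i and combine:
(-148)·(1/24) + (-20)·(-1/3) + (-4)·(1/3) + 76·(-1/24) = -4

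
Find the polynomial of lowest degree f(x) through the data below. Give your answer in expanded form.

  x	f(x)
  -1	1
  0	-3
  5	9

f(x) = (16/15)x^2 - (44/15)x - 3

L_0(x) = x(x - 5) / [6] = (1/6)x^2 - (5/6)x
L_1(x) = (x + 1)(x - 5) / [-5] = -(1/5)x^2 + (4/5)x + 1
L_2(x) = (x + 1)x / [30] = (1/30)x^2 + (1/30)x
f(x) = 1·L_0 + (-3)·L_1 + 9·L_2
  1·L_0(x) = (1/6)x^2 - (5/6)x
  (-3)·L_1(x) = (3/5)x^2 - (12/5)x - 3
  9·L_2(x) = (3/10)x^2 + (3/10)x
Adding term by term: (16/15)x^2 - (44/15)x - 3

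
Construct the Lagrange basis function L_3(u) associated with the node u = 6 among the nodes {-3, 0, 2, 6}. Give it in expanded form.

L_3(u) = (u + 3)u(u - 2) / [(9)·(6)·(4)]
       = (u^3 + u^2 - 6u) / (216)

L_3(u) = (1/216)u^3 + (1/216)u^2 - (1/36)u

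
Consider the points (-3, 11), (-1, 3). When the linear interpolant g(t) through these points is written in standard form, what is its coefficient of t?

Build the Lagrange basis polynomials:
L_0(t) = (t + 1) / [-2] = -(1/2)t - 1/2
L_1(t) = (t + 3) / [2] = (1/2)t + 3/2
g(t) = 11·L_0 + 3·L_1
Only the coefficient of t is needed; take it from each L_i and combine:
11·(-1/2) + 3·(1/2) = -4

-4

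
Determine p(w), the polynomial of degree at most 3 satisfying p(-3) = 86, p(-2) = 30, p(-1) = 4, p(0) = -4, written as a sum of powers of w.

Build the Lagrange basis polynomials:
L_0(w) = (w + 2)(w + 1)w / [-6] = -(1/6)w^3 - (1/2)w^2 - (1/3)w
L_1(w) = (w + 3)(w + 1)w / [2] = (1/2)w^3 + 2w^2 + (3/2)w
L_2(w) = (w + 3)(w + 2)w / [-2] = -(1/2)w^3 - (5/2)w^2 - 3w
L_3(w) = (w + 3)(w + 2)(w + 1) / [6] = (1/6)w^3 + w^2 + (11/6)w + 1
p(w) = 86·L_0 + 30·L_1 + 4·L_2 + (-4)·L_3
  86·L_0(w) = -(43/3)w^3 - 43w^2 - (86/3)w
  30·L_1(w) = 15w^3 + 60w^2 + 45w
  4·L_2(w) = -2w^3 - 10w^2 - 12w
  (-4)·L_3(w) = -(2/3)w^3 - 4w^2 - (22/3)w - 4
Adding term by term: -2w^3 + 3w^2 - 3w - 4

p(w) = -2w^3 + 3w^2 - 3w - 4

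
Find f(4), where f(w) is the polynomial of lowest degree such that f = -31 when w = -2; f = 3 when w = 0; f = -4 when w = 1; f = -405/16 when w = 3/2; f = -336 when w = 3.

-985

L_0(4) = (4)·(3)·(5/2)·(1)/[(-2)·(-3)·(-7/2)·(-5)] = 2/7
L_1(4) = (6)·(3)·(5/2)·(1)/[(2)·(-1)·(-3/2)·(-3)] = -5
L_2(4) = (6)·(4)·(5/2)·(1)/[(3)·(1)·(-1/2)·(-2)] = 20
L_3(4) = (6)·(4)·(3)·(1)/[(7/2)·(3/2)·(1/2)·(-3/2)] = -128/7
L_4(4) = (6)·(4)·(3)·(5/2)/[(5)·(3)·(2)·(3/2)] = 4
Sum: (-31)·(2/7) + 3·(-5) + (-4)·(20) + (-405/16)·(-128/7) + (-336)·(4) = -985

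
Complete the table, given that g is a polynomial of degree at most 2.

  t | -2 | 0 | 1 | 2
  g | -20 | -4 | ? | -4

-2

The 3 known values determine g uniquely (degree ≤ 2).
Evaluate each Lagrange basis at t = 1:
L_0(1) = (1)·(-1)/[(-2)·(-4)] = -1/8
L_1(1) = (3)·(-1)/[(2)·(-2)] = 3/4
L_2(1) = (3)·(1)/[(4)·(2)] = 3/8
Sum: (-20)·(-1/8) + (-4)·(3/4) + (-4)·(3/8) = -2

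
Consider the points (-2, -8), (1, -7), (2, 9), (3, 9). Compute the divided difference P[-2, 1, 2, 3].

-143/60

P[-2,1] = (-7 - (-8)) / (1 - (-2)) = 1/3
P[1,2] = (9 - (-7)) / (2 - 1) = 16
P[2,3] = (9 - 9) / (3 - 2) = 0
P[-2,1,2] = (16 - 1/3) / (2 - (-2)) = 47/12
P[1,2,3] = (0 - 16) / (3 - 1) = -8
P[-2,1,2,3] = (-8 - 47/12) / (3 - (-2)) = -143/60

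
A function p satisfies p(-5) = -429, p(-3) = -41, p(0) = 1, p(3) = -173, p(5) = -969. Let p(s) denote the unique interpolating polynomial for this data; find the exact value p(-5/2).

Using Newton's divided-difference form:
p[-5,-3] = (-41 - (-429)) / (-3 - (-5)) = 194
p[-3,0] = (1 - (-41)) / (0 - (-3)) = 14
p[0,3] = (-173 - 1) / (3 - 0) = -58
p[3,5] = (-969 - (-173)) / (5 - 3) = -398
p[-5,-3,0] = (14 - 194) / (0 - (-5)) = -36
p[-3,0,3] = (-58 - 14) / (3 - (-3)) = -12
p[0,3,5] = (-398 - (-58)) / (5 - 0) = -68
p[-5,-3,0,3] = (-12 - (-36)) / (3 - (-5)) = 3
p[-3,0,3,5] = (-68 - (-12)) / (5 - (-3)) = -7
p[-5,-3,0,3,5] = (-7 - 3) / (5 - (-5)) = -1
p(-5/2) = -429 + 194·(5/2) + (-36)·(5/2)·(1/2) + 3·(5/2)·(1/2)·(-5/2) + (-1)·(5/2)·(1/2)·(-5/2)·(-11/2) = -249/16

-249/16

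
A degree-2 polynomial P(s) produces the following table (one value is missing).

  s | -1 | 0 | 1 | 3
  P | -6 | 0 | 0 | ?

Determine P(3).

-18

The 3 known values determine P uniquely (degree ≤ 2).
Evaluate each Lagrange basis at s = 3:
L_0(3) = (3)·(2)/[(-1)·(-2)] = 3
L_1(3) = (4)·(2)/[(1)·(-1)] = -8
L_2(3) = (4)·(3)/[(2)·(1)] = 6
Sum: (-6)·(3) + 0 + 0 = -18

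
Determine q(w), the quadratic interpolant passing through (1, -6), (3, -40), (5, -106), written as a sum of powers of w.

q(w) = -4w^2 - w - 1

Build the Lagrange basis polynomials:
L_0(w) = (w - 3)(w - 5) / [8] = (1/8)w^2 - w + 15/8
L_1(w) = (w - 1)(w - 5) / [-4] = -(1/4)w^2 + (3/2)w - 5/4
L_2(w) = (w - 1)(w - 3) / [8] = (1/8)w^2 - (1/2)w + 3/8
q(w) = (-6)·L_0 + (-40)·L_1 + (-106)·L_2
  (-6)·L_0(w) = -(3/4)w^2 + 6w - 45/4
  (-40)·L_1(w) = 10w^2 - 60w + 50
  (-106)·L_2(w) = -(53/4)w^2 + 53w - 159/4
Adding term by term: -4w^2 - w - 1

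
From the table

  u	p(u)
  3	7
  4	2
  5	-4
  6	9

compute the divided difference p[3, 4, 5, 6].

p[3,4] = (2 - 7) / (4 - 3) = -5
p[4,5] = (-4 - 2) / (5 - 4) = -6
p[5,6] = (9 - (-4)) / (6 - 5) = 13
p[3,4,5] = (-6 - (-5)) / (5 - 3) = -1/2
p[4,5,6] = (13 - (-6)) / (6 - 4) = 19/2
p[3,4,5,6] = (19/2 - (-1/2)) / (6 - 3) = 10/3

10/3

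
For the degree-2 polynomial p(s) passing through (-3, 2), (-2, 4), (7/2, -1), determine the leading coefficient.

-64/143

L_0(s) = (s + 2)(s - 7/2) / [13/2] = (2/13)s^2 - (3/13)s - 14/13
L_1(s) = (s + 3)(s - 7/2) / [-11/2] = -(2/11)s^2 + (1/11)s + 21/11
L_2(s) = (s + 3)(s + 2) / [143/4] = (4/143)s^2 + (20/143)s + 24/143
p(s) = 2·L_0 + 4·L_1 + (-1)·L_2
Only the coefficient of s^2 is needed; take it from each L_i and combine:
2·(2/13) + 4·(-2/11) + (-1)·(4/143) = -64/143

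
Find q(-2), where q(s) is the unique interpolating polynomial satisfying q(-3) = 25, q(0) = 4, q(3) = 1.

16

Using Newton's divided-difference form:
q[-3,0] = (4 - 25) / (0 - (-3)) = -7
q[0,3] = (1 - 4) / (3 - 0) = -1
q[-3,0,3] = (-1 - (-7)) / (3 - (-3)) = 1
q(-2) = 25 + (-7)·(1) + 1·(1)·(-2) = 16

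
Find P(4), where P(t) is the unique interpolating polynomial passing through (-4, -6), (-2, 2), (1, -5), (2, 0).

L_0(4) = (6)·(3)·(2)/[(-2)·(-5)·(-6)] = -3/5
L_1(4) = (8)·(3)·(2)/[(2)·(-3)·(-4)] = 2
L_2(4) = (8)·(6)·(2)/[(5)·(3)·(-1)] = -32/5
L_3(4) = (8)·(6)·(3)/[(6)·(4)·(1)] = 6
Sum: (-6)·(-3/5) + 2·(2) + (-5)·(-32/5) + 0 = 198/5

198/5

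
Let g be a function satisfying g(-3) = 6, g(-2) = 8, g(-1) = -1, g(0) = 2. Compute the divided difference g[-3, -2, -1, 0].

23/6

g[-3,-2] = (8 - 6) / (-2 - (-3)) = 2
g[-2,-1] = (-1 - 8) / (-1 - (-2)) = -9
g[-1,0] = (2 - (-1)) / (0 - (-1)) = 3
g[-3,-2,-1] = (-9 - 2) / (-1 - (-3)) = -11/2
g[-2,-1,0] = (3 - (-9)) / (0 - (-2)) = 6
g[-3,-2,-1,0] = (6 - (-11/2)) / (0 - (-3)) = 23/6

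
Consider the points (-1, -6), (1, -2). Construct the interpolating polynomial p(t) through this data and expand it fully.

p(t) = 2t - 4

Build the Lagrange basis polynomials:
L_0(t) = (t - 1) / [-2] = -(1/2)t + 1/2
L_1(t) = (t + 1) / [2] = (1/2)t + 1/2
p(t) = (-6)·L_0 + (-2)·L_1
  (-6)·L_0(t) = 3t - 3
  (-2)·L_1(t) = -t - 1
Adding term by term: 2t - 4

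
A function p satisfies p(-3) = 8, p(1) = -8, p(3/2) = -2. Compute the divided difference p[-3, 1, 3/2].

p[-3,1] = (-8 - 8) / (1 - (-3)) = -4
p[1,3/2] = (-2 - (-8)) / (3/2 - 1) = 12
p[-3,1,3/2] = (12 - (-4)) / (3/2 - (-3)) = 32/9

32/9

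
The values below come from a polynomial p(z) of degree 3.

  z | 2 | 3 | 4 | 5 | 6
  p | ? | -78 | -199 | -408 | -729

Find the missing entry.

The 4 known values determine p uniquely (degree ≤ 3).
Evaluate each Lagrange basis at z = 2:
L_0(2) = (-2)·(-3)·(-4)/[(-1)·(-2)·(-3)] = 4
L_1(2) = (-1)·(-3)·(-4)/[(1)·(-1)·(-2)] = -6
L_2(2) = (-1)·(-2)·(-4)/[(2)·(1)·(-1)] = 4
L_3(2) = (-1)·(-2)·(-3)/[(3)·(2)·(1)] = -1
Sum: (-78)·(4) + (-199)·(-6) + (-408)·(4) + (-729)·(-1) = -21

-21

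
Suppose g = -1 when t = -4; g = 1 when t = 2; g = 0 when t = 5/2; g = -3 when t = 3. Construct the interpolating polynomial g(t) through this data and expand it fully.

g(t) = -(142/273)t^3 - (9/91)t^2 + (1741/273)t - 655/91

Newton's divided differences:
g[-4,2] = (1 - (-1)) / (2 - (-4)) = 1/3
g[2,5/2] = (0 - 1) / (5/2 - 2) = -2
g[5/2,3] = (-3 - 0) / (3 - 5/2) = -6
g[-4,2,5/2] = (-2 - 1/3) / (5/2 - (-4)) = -14/39
g[2,5/2,3] = (-6 - (-2)) / (3 - 2) = -4
g[-4,2,5/2,3] = (-4 - (-14/39)) / (3 - (-4)) = -142/273
g(t) = -1 + (1/3)·(t + 4) + (-14/39)·(t + 4)(t - 2) + (-142/273)·(t + 4)(t - 2)(t - 5/2)
Expanding: g(t) = -(142/273)t^3 - (9/91)t^2 + (1741/273)t - 655/91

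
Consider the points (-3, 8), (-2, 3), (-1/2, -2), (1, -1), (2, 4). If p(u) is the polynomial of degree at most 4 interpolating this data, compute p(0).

-123/50

Evaluate each Lagrange basis at u = 0:
L_0(0) = (2)·(1/2)·(-1)·(-2)/[(-1)·(-5/2)·(-4)·(-5)] = 1/25
L_1(0) = (3)·(1/2)·(-1)·(-2)/[(1)·(-3/2)·(-3)·(-4)] = -1/6
L_2(0) = (3)·(2)·(-1)·(-2)/[(5/2)·(3/2)·(-3/2)·(-5/2)] = 64/75
L_3(0) = (3)·(2)·(1/2)·(-2)/[(4)·(3)·(3/2)·(-1)] = 1/3
L_4(0) = (3)·(2)·(1/2)·(-1)/[(5)·(4)·(5/2)·(1)] = -3/50
Sum: 8·(1/25) + 3·(-1/6) + (-2)·(64/75) + (-1)·(1/3) + 4·(-3/50) = -123/50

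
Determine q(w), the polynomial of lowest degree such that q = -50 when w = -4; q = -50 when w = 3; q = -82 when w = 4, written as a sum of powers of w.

L_0(w) = (w - 3)(w - 4) / [56] = (1/56)w^2 - (1/8)w + 3/14
L_1(w) = (w + 4)(w - 4) / [-7] = -(1/7)w^2 + 16/7
L_2(w) = (w + 4)(w - 3) / [8] = (1/8)w^2 + (1/8)w - 3/2
q(w) = (-50)·L_0 + (-50)·L_1 + (-82)·L_2
  (-50)·L_0(w) = -(25/28)w^2 + (25/4)w - 75/7
  (-50)·L_1(w) = (50/7)w^2 - 800/7
  (-82)·L_2(w) = -(41/4)w^2 - (41/4)w + 123
Adding term by term: -4w^2 - 4w - 2

q(w) = -4w^2 - 4w - 2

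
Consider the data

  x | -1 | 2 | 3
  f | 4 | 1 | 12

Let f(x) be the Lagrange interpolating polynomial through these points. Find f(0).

-3

L_0(0) = (-2)·(-3)/[(-3)·(-4)] = 1/2
L_1(0) = (1)·(-3)/[(3)·(-1)] = 1
L_2(0) = (1)·(-2)/[(4)·(1)] = -1/2
Sum: 4·(1/2) + 1·(1) + 12·(-1/2) = -3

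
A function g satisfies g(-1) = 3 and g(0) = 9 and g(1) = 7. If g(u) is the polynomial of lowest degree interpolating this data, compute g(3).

L_0(3) = (3)·(2)/[(-1)·(-2)] = 3
L_1(3) = (4)·(2)/[(1)·(-1)] = -8
L_2(3) = (4)·(3)/[(2)·(1)] = 6
Sum: 3·(3) + 9·(-8) + 7·(6) = -21

-21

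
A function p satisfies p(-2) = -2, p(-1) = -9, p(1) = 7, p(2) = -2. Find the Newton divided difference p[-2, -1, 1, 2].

-8/3

p[-2,-1] = (-9 - (-2)) / (-1 - (-2)) = -7
p[-1,1] = (7 - (-9)) / (1 - (-1)) = 8
p[1,2] = (-2 - 7) / (2 - 1) = -9
p[-2,-1,1] = (8 - (-7)) / (1 - (-2)) = 5
p[-1,1,2] = (-9 - 8) / (2 - (-1)) = -17/3
p[-2,-1,1,2] = (-17/3 - 5) / (2 - (-2)) = -8/3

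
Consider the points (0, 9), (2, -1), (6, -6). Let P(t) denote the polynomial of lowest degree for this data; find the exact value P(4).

-6

Using Newton's divided-difference form:
P[0,2] = (-1 - 9) / (2 - 0) = -5
P[2,6] = (-6 - (-1)) / (6 - 2) = -5/4
P[0,2,6] = (-5/4 - (-5)) / (6 - 0) = 5/8
P(4) = 9 + (-5)·(4) + (5/8)·(4)·(2) = -6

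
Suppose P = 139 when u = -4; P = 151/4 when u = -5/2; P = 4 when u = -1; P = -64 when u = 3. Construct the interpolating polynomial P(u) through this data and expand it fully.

P(u) = -2u^3 - 3u - 1

Build the Lagrange basis polynomials:
L_0(u) = (u + 5/2)(u + 1)(u - 3) / [-63/2] = -(2/63)u^3 - (1/63)u^2 + (16/63)u + 5/21
L_1(u) = (u + 4)(u + 1)(u - 3) / [99/8] = (8/99)u^3 + (16/99)u^2 - (8/9)u - 32/33
L_2(u) = (u + 4)(u + 5/2)(u - 3) / [-18] = -(1/18)u^3 - (7/36)u^2 + (19/36)u + 5/3
L_3(u) = (u + 4)(u + 5/2)(u + 1) / [154] = (1/154)u^3 + (15/308)u^2 + (3/28)u + 5/77
P(u) = 139·L_0 + (151/4)·L_1 + 4·L_2 + (-64)·L_3
  139·L_0(u) = -(278/63)u^3 - (139/63)u^2 + (2224/63)u + 695/21
  (151/4)·L_1(u) = (302/99)u^3 + (604/99)u^2 - (302/9)u - 1208/33
  4·L_2(u) = -(2/9)u^3 - (7/9)u^2 + (19/9)u + 20/3
  (-64)·L_3(u) = -(32/77)u^3 - (240/77)u^2 - (48/7)u - 320/77
Adding term by term: -2u^3 - 3u - 1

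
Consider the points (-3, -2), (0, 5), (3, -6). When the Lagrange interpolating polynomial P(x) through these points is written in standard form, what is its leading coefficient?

L_0(x) = x(x - 3) / [18] = (1/18)x^2 - (1/6)x
L_1(x) = (x + 3)(x - 3) / [-9] = -(1/9)x^2 + 1
L_2(x) = (x + 3)x / [18] = (1/18)x^2 + (1/6)x
P(x) = (-2)·L_0 + 5·L_1 + (-6)·L_2
Only the coefficient of x^2 is needed; take it from each L_i and combine:
(-2)·(1/18) + 5·(-1/9) + (-6)·(1/18) = -1

-1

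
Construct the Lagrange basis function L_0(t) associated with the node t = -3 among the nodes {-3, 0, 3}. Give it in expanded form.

L_0(t) = t(t - 3) / [(-3)·(-6)]
       = (t^2 - 3t) / (18)

L_0(t) = (1/18)t^2 - (1/6)t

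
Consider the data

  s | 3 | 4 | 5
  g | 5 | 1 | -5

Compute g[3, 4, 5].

-1

g[3,4] = (1 - 5) / (4 - 3) = -4
g[4,5] = (-5 - 1) / (5 - 4) = -6
g[3,4,5] = (-6 - (-4)) / (5 - 3) = -1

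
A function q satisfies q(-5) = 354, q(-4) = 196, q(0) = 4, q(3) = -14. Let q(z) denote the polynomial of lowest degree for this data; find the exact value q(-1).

10

Evaluate each Lagrange basis at z = -1:
L_0(-1) = (3)·(-1)·(-4)/[(-1)·(-5)·(-8)] = -3/10
L_1(-1) = (4)·(-1)·(-4)/[(1)·(-4)·(-7)] = 4/7
L_2(-1) = (4)·(3)·(-4)/[(5)·(4)·(-3)] = 4/5
L_3(-1) = (4)·(3)·(-1)/[(8)·(7)·(3)] = -1/14
Sum: 354·(-3/10) + 196·(4/7) + 4·(4/5) + (-14)·(-1/14) = 10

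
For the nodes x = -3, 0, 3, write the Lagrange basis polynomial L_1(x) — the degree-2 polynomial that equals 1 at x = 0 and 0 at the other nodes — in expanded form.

L_1(x) = -(1/9)x^2 + 1

L_1(x) = (x + 3)(x - 3) / [(3)·(-3)]
       = (x^2 - 9) / (-9)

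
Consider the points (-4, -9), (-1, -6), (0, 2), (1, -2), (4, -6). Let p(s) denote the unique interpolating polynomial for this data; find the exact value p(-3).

-589/20

L_0(-3) = (-2)·(-3)·(-4)·(-7)/[(-3)·(-4)·(-5)·(-8)] = 7/20
L_1(-3) = (1)·(-3)·(-4)·(-7)/[(3)·(-1)·(-2)·(-5)] = 14/5
L_2(-3) = (1)·(-2)·(-4)·(-7)/[(4)·(1)·(-1)·(-4)] = -7/2
L_3(-3) = (1)·(-2)·(-3)·(-7)/[(5)·(2)·(1)·(-3)] = 7/5
L_4(-3) = (1)·(-2)·(-3)·(-4)/[(8)·(5)·(4)·(3)] = -1/20
Sum: (-9)·(7/20) + (-6)·(14/5) + 2·(-7/2) + (-2)·(7/5) + (-6)·(-1/20) = -589/20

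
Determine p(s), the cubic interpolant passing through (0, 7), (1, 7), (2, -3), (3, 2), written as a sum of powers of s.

Build the Lagrange basis polynomials:
L_0(s) = (s - 1)(s - 2)(s - 3) / [-6] = -(1/6)s^3 + s^2 - (11/6)s + 1
L_1(s) = s(s - 2)(s - 3) / [2] = (1/2)s^3 - (5/2)s^2 + 3s
L_2(s) = s(s - 1)(s - 3) / [-2] = -(1/2)s^3 + 2s^2 - (3/2)s
L_3(s) = s(s - 1)(s - 2) / [6] = (1/6)s^3 - (1/2)s^2 + (1/3)s
p(s) = 7·L_0 + 7·L_1 + (-3)·L_2 + 2·L_3
  7·L_0(s) = -(7/6)s^3 + 7s^2 - (77/6)s + 7
  7·L_1(s) = (7/2)s^3 - (35/2)s^2 + 21s
  (-3)·L_2(s) = (3/2)s^3 - 6s^2 + (9/2)s
  2·L_3(s) = (1/3)s^3 - s^2 + (2/3)s
Adding term by term: (25/6)s^3 - (35/2)s^2 + (40/3)s + 7

p(s) = (25/6)s^3 - (35/2)s^2 + (40/3)s + 7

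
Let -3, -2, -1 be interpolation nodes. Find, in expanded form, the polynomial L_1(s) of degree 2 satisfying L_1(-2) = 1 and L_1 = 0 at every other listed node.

L_1(s) = -s^2 - 4s - 3

L_1(s) = (s + 3)(s + 1) / [(1)·(-1)]
       = (s^2 + 4s + 3) / (-1)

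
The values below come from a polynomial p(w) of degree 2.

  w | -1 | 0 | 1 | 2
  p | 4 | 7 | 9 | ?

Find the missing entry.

The 3 known values determine p uniquely (degree ≤ 2).
Evaluate each Lagrange basis at w = 2:
L_0(2) = (2)·(1)/[(-1)·(-2)] = 1
L_1(2) = (3)·(1)/[(1)·(-1)] = -3
L_2(2) = (3)·(2)/[(2)·(1)] = 3
Sum: 4·(1) + 7·(-3) + 9·(3) = 10

10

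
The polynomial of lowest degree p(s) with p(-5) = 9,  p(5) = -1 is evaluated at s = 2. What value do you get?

L_0(2) = (-3)/[(-10)] = 3/10
L_1(2) = (7)/[(10)] = 7/10
Sum: 9·(3/10) + (-1)·(7/10) = 2

2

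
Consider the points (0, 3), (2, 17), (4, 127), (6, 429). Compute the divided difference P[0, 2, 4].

P[0,2] = (17 - 3) / (2 - 0) = 7
P[2,4] = (127 - 17) / (4 - 2) = 55
P[0,2,4] = (55 - 7) / (4 - 0) = 12

12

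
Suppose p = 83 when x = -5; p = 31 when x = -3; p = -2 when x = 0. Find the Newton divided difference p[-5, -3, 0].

p[-5,-3] = (31 - 83) / (-3 - (-5)) = -26
p[-3,0] = (-2 - 31) / (0 - (-3)) = -11
p[-5,-3,0] = (-11 - (-26)) / (0 - (-5)) = 3

3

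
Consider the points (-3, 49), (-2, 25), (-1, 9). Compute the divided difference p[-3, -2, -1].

4

p[-3,-2] = (25 - 49) / (-2 - (-3)) = -24
p[-2,-1] = (9 - 25) / (-1 - (-2)) = -16
p[-3,-2,-1] = (-16 - (-24)) / (-1 - (-3)) = 4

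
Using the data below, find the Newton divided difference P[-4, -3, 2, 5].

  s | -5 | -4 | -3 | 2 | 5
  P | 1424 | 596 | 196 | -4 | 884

-2

P[-4,-3] = (196 - 596) / (-3 - (-4)) = -400
P[-3,2] = (-4 - 196) / (2 - (-3)) = -40
P[2,5] = (884 - (-4)) / (5 - 2) = 296
P[-4,-3,2] = (-40 - (-400)) / (2 - (-4)) = 60
P[-3,2,5] = (296 - (-40)) / (5 - (-3)) = 42
P[-4,-3,2,5] = (42 - 60) / (5 - (-4)) = -2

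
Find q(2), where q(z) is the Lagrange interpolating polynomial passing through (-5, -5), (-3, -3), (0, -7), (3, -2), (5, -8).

-151/40

Evaluate each Lagrange basis at z = 2:
L_0(2) = (5)·(2)·(-1)·(-3)/[(-2)·(-5)·(-8)·(-10)] = 3/80
L_1(2) = (7)·(2)·(-1)·(-3)/[(2)·(-3)·(-6)·(-8)] = -7/48
L_2(2) = (7)·(5)·(-1)·(-3)/[(5)·(3)·(-3)·(-5)] = 7/15
L_3(2) = (7)·(5)·(2)·(-3)/[(8)·(6)·(3)·(-2)] = 35/48
L_4(2) = (7)·(5)·(2)·(-1)/[(10)·(8)·(5)·(2)] = -7/80
Sum: (-5)·(3/80) + (-3)·(-7/48) + (-7)·(7/15) + (-2)·(35/48) + (-8)·(-7/80) = -151/40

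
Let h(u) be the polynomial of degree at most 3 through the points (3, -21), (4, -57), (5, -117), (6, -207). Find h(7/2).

Using Newton's divided-difference form:
h[3,4] = (-57 - (-21)) / (4 - 3) = -36
h[4,5] = (-117 - (-57)) / (5 - 4) = -60
h[5,6] = (-207 - (-117)) / (6 - 5) = -90
h[3,4,5] = (-60 - (-36)) / (5 - 3) = -12
h[4,5,6] = (-90 - (-60)) / (6 - 4) = -15
h[3,4,5,6] = (-15 - (-12)) / (6 - 3) = -1
h(7/2) = -21 + (-36)·(1/2) + (-12)·(1/2)·(-1/2) + (-1)·(1/2)·(-1/2)·(-3/2) = -291/8

-291/8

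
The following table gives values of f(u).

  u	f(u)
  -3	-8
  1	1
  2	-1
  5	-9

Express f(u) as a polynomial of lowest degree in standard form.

Newton's divided differences:
f[-3,1] = (1 - (-8)) / (1 - (-3)) = 9/4
f[1,2] = (-1 - 1) / (2 - 1) = -2
f[2,5] = (-9 - (-1)) / (5 - 2) = -8/3
f[-3,1,2] = (-2 - 9/4) / (2 - (-3)) = -17/20
f[1,2,5] = (-8/3 - (-2)) / (5 - 1) = -1/6
f[-3,1,2,5] = (-1/6 - (-17/20)) / (5 - (-3)) = 41/480
f(u) = -8 + (9/4)·(u + 3) + (-17/20)·(u + 3)(u - 1) + (41/480)·(u + 3)(u - 1)(u - 2)
Expanding: f(u) = (41/480)u^3 - (17/20)u^2 - (23/480)u + 29/16

f(u) = (41/480)u^3 - (17/20)u^2 - (23/480)u + 29/16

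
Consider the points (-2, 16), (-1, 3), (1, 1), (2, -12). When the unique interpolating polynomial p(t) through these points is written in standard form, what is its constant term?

L_0(t) = (t + 1)(t - 1)(t - 2) / [-12] = -(1/12)t^3 + (1/6)t^2 + (1/12)t - 1/6
L_1(t) = (t + 2)(t - 1)(t - 2) / [6] = (1/6)t^3 - (1/6)t^2 - (2/3)t + 2/3
L_2(t) = (t + 2)(t + 1)(t - 2) / [-6] = -(1/6)t^3 - (1/6)t^2 + (2/3)t + 2/3
L_3(t) = (t + 2)(t + 1)(t - 1) / [12] = (1/12)t^3 + (1/6)t^2 - (1/12)t - 1/6
p(t) = 16·L_0 + 3·L_1 + 1·L_2 + (-12)·L_3
Only the constant term is needed; take it from each L_i and combine:
16·(-1/6) + 3·(2/3) + 1·(2/3) + (-12)·(-1/6) = 2

2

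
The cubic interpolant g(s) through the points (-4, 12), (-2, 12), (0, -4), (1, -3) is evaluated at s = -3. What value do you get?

17

Evaluate each Lagrange basis at s = -3:
L_0(-3) = (-1)·(-3)·(-4)/[(-2)·(-4)·(-5)] = 3/10
L_1(-3) = (1)·(-3)·(-4)/[(2)·(-2)·(-3)] = 1
L_2(-3) = (1)·(-1)·(-4)/[(4)·(2)·(-1)] = -1/2
L_3(-3) = (1)·(-1)·(-3)/[(5)·(3)·(1)] = 1/5
Sum: 12·(3/10) + 12·(1) + (-4)·(-1/2) + (-3)·(1/5) = 17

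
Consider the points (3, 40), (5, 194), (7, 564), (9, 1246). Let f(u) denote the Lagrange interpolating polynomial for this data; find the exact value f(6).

L_0(6) = (1)·(-1)·(-3)/[(-2)·(-4)·(-6)] = -1/16
L_1(6) = (3)·(-1)·(-3)/[(2)·(-2)·(-4)] = 9/16
L_2(6) = (3)·(1)·(-3)/[(4)·(2)·(-2)] = 9/16
L_3(6) = (3)·(1)·(-1)/[(6)·(4)·(2)] = -1/16
Sum: 40·(-1/16) + 194·(9/16) + 564·(9/16) + 1246·(-1/16) = 346

346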